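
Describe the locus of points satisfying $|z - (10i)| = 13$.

|z - z0| = r describes a circle centered at z0 with radius r
Here z0 = 10i and r = 13
Locus: Circle centered at (0, 10) with radius 13


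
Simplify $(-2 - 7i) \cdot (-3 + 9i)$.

(a1*a2 - b1*b2) + (a1*b2 + b1*a2)i
= (6 - (-63)) + (-18 + 21)i
= 69 + 3i


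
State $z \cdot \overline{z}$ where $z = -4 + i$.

z * conjugate(z) = |z|^2 = a^2 + b^2
= (-4)^2 + 1^2 = 17


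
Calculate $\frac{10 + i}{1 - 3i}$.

Multiply numerator and denominator by conjugate (1 + 3i):
= (10 + i)(1 + 3i) / (1^2 + (-3)^2)
= (7 + 31i) / 10
= 7/10 + (31/10)i


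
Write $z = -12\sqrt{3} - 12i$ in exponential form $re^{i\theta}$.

r = |z| = sqrt((-12*sqrt(3))^2 + (-12)^2) = sqrt(432 + 144) = sqrt(576) = 24
θ = arctan(b/a) = arctan(-12/-20.7846) (quadrant-adjusted) = -150° = -5π/6
z = 24e^(-i*5π/6)


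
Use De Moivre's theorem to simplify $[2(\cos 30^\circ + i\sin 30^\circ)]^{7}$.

By De Moivre: z^n = r^n(cos(nθ) + i sin(nθ))
= 2^7(cos(7*30°) + i sin(7*30°))
= 128(cos 210° + i sin 210°)
= -64*sqrt(3) - 64i


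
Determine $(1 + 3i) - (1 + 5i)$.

(1 - 1) + (3 - 5)i = -2i


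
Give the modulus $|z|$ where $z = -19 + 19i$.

|z| = sqrt(a^2 + b^2) = sqrt((-19)^2 + 19^2) = sqrt(722) = sqrt(722)


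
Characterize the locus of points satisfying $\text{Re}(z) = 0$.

Re(z) = x where z = x + yi; the equation x = 0 is satisfied by all points with that x-coordinate
Locus: Vertical line x = 0


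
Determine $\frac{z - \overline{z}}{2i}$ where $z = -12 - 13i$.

z - conjugate(z) = 2bi
(z - conjugate(z))/(2i) = 2bi/(2i) = b = -13


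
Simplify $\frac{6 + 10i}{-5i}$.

Multiply numerator and denominator by conjugate (5i):
= (6 + 10i)(5i) / (0^2 + (-5)^2)
= (-50 + 30i) / 25
Divide through by 5: (-10 + 6i) / 5
= -2 + (6/5)i


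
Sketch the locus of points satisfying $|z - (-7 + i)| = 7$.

|z - z0| = r describes a circle centered at z0 with radius r
Here z0 = -7 + i and r = 7
Locus: Circle centered at (-7, 1) with radius 7


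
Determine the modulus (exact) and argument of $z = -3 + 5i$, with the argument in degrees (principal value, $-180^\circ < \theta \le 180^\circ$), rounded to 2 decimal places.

|z| = sqrt((-3)^2 + 5^2) = sqrt(34)
arg(z) = arctan(b/a) = arctan(5/-3) (quadrant-adjusted) = 120.96°


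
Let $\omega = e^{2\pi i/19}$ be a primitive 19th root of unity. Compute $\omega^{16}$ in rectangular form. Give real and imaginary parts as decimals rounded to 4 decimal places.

ω^16 = e^(2πi·16/19) = e^(i·32π/19)
= cos(32π/19) + i sin(32π/19)
= 0.5469 - 0.8372i


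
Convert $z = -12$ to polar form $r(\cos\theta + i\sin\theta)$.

r = |z| = sqrt(a^2 + b^2) = sqrt((-12)^2 + (0)^2) = sqrt(144 + 0) = sqrt(144) = 12
b = 0 and a < 0, so z lies on the negative real axis: θ = 180°
z = 12(cos 180° + i sin 180°)


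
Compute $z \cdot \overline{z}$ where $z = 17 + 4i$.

z * conjugate(z) = |z|^2 = a^2 + b^2
= 17^2 + 4^2 = 305


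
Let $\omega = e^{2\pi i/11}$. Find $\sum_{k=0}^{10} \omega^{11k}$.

Since 11 divides 11, ω^11 = (ω^11)^1 = 1^1 = 1, so every term is 1.
Sum = 11 · 1 = 11


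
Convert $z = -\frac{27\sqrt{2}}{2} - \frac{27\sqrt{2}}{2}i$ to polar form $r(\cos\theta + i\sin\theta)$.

r = |z| = sqrt(a^2 + b^2) = sqrt((-27*sqrt(2)/2)^2 + (-27*sqrt(2)/2)^2) = sqrt(729/2 + 729/2) = sqrt(729) = 27
θ = arctan(b/a) = arctan(-19.0919/-19.0919) (quadrant-adjusted) = 225°
z = 27(cos 225° + i sin 225°)


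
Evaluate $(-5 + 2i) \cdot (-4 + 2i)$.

(a1*a2 - b1*b2) + (a1*b2 + b1*a2)i
= (20 - 4) + (-10 + (-8))i
= 16 - 18i


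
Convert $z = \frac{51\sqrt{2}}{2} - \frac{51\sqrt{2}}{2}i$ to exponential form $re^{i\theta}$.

r = |z| = sqrt((51*sqrt(2)/2)^2 + (-51*sqrt(2)/2)^2) = sqrt(2601/2 + 2601/2) = sqrt(2601) = 51
θ = arctan(b/a) = arctan(-36.0624/36.0624) (quadrant-adjusted) = -45° = -π/4
z = 51e^(-i*π/4)


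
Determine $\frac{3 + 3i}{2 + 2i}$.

Multiply numerator and denominator by conjugate (2 - 2i):
= (3 + 3i)(2 - 2i) / (2^2 + 2^2)
= (12) / 8
Divide through by 4: (3) / 2
= 3/2


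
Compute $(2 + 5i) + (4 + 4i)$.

(2 + 4) + (5 + 4)i = 6 + 9i


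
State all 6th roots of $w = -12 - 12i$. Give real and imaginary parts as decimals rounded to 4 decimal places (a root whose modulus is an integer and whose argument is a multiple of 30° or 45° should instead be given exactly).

|w| = sqrt(288) ≈ 16.970563, arg(w) = 225°
Root modulus = sqrt(288)^(1/6) ≈ 1.603059
Root arguments: θ_k = (225° + 360°k)/6 for k = 0, 1, ..., 5
Compute each root as (root modulus)(cos θ_k + i sin θ_k) using full-precision intermediates, then round to 4 decimal places.
Roots: 1.2718 + 0.9759i, -0.2092 + 1.5893i, -1.4810 + 0.6135i, -1.2718 - 0.9759i, 0.2092 - 1.5893i, 1.4810 - 0.6135i


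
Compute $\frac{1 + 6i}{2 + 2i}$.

Multiply numerator and denominator by conjugate (2 - 2i):
= (1 + 6i)(2 - 2i) / (2^2 + 2^2)
= (14 + 10i) / 8
Divide through by 2: (7 + 5i) / 4
= 7/4 + (5/4)i


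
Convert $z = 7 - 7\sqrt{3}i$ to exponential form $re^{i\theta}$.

r = |z| = sqrt((7)^2 + (-7*sqrt(3))^2) = sqrt(49 + 147) = sqrt(196) = 14
θ = arctan(b/a) = arctan(-12.1244/7) (quadrant-adjusted) = -60° = -π/3
z = 14e^(-i*π/3)


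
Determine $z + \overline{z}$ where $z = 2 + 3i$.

z + conjugate(z) = (a + bi) + (a - bi) = 2a
= 2 * 2 = 4


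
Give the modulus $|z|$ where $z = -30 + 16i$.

|z| = sqrt(a^2 + b^2) = sqrt((-30)^2 + 16^2) = sqrt(1156) = 34


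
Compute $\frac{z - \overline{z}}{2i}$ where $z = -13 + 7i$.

z - conjugate(z) = 2bi
(z - conjugate(z))/(2i) = 2bi/(2i) = b = 7


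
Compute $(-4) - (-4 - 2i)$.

(-4 - (-4)) + (0 - (-2))i = 2i


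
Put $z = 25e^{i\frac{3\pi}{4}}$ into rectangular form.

a = r cos θ = 25 * -sqrt(2)/2 = -25*sqrt(2)/2
b = r sin θ = 25 * sqrt(2)/2 = 25*sqrt(2)/2
z = -25*sqrt(2)/2 + (25*sqrt(2)/2)i


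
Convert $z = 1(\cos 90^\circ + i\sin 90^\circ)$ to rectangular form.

a = r cos θ = 1 * 0 = 0
b = r sin θ = 1 * 1 = 1
z = i


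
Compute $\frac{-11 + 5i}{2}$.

Divisor is real, so divide each part by 2:
= -11/2 + (5/2)i


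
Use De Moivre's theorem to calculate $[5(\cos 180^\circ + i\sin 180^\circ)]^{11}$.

By De Moivre: z^n = r^n(cos(nθ) + i sin(nθ))
= 5^11(cos(11*180°) + i sin(11*180°))
= 48828125(cos 180° + i sin 180°)
= -48828125


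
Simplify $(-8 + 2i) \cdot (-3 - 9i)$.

(a1*a2 - b1*b2) + (a1*b2 + b1*a2)i
= (24 - (-18)) + (72 + (-6))i
= 42 + 66i


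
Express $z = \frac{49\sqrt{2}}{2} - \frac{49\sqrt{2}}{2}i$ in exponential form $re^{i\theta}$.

r = |z| = sqrt((49*sqrt(2)/2)^2 + (-49*sqrt(2)/2)^2) = sqrt(2401/2 + 2401/2) = sqrt(2401) = 49
θ = arctan(b/a) = arctan(-34.6482/34.6482) (quadrant-adjusted) = -45° = -π/4
z = 49e^(-i*π/4)


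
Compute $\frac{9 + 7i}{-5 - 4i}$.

Multiply numerator and denominator by conjugate (-5 + 4i):
= (9 + 7i)(-5 + 4i) / ((-5)^2 + (-4)^2)
= (-73 + i) / 41
= -73/41 + (1/41)i


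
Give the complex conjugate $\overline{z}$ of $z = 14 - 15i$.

If z = a + bi, then conjugate(z) = a - bi
conjugate(14 - 15i) = 14 + 15i


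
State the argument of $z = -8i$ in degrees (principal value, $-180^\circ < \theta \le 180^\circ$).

a = 0 and b < 0, so z lies on the negative imaginary axis: θ = -90°


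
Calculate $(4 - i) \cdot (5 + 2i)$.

(a1*a2 - b1*b2) + (a1*b2 + b1*a2)i
= (20 - (-2)) + (8 + (-5))i
= 22 + 3i


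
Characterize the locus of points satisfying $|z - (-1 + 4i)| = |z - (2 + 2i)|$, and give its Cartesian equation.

|z - z1| = |z - z2| means z is equidistant from z1 and z2,
i.e. the perpendicular bisector of the segment from (-1, 4) to (2, 2) (midpoint (1/2, 3)).
With z = x + yi, square both sides:
(x - (-1))^2 + (y - 4)^2 = (x - 2)^2 + (y - 2)^2
The x^2 and y^2 terms cancel: 6x + (-4)y = 8 - 17 = -9
Simplify: 6x - 4y = -9
Locus: Perpendicular bisector of the segment from (-1, 4) to (2, 2): the line 6x - 4y = -9


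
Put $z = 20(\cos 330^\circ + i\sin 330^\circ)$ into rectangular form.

a = r cos θ = 20 * sqrt(3)/2 = 10*sqrt(3)
b = r sin θ = 20 * -1/2 = -10
z = 10*sqrt(3) - 10i


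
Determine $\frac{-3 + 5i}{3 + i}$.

Multiply numerator and denominator by conjugate (3 - i):
= (-3 + 5i)(3 - i) / (3^2 + 1^2)
= (-4 + 18i) / 10
Divide through by 2: (-2 + 9i) / 5
= -2/5 + (9/5)i


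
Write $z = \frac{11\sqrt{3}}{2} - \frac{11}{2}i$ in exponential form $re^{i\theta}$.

r = |z| = sqrt((11*sqrt(3)/2)^2 + (-11/2)^2) = sqrt(363/4 + 121/4) = sqrt(121) = 11
θ = arctan(b/a) = arctan(-5.5/9.5263) (quadrant-adjusted) = -30° = -π/6
z = 11e^(-i*π/6)


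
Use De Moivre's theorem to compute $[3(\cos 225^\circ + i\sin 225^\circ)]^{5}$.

By De Moivre: z^n = r^n(cos(nθ) + i sin(nθ))
= 3^5(cos(5*225°) + i sin(5*225°))
= 243(cos 45° + i sin 45°)
= 243*sqrt(2)/2 + (243*sqrt(2)/2)i


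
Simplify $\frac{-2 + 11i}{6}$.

Divisor is real, so divide each part by 6:
= -1/3 + (11/6)i


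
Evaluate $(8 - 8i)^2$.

(a + bi)^2 = a^2 - b^2 + 2abi
= 8^2 - (-8)^2 + 2*8*(-8)i
= -128i


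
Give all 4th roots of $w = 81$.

|w| = 81, arg(w) = 0°
Root modulus = 81^(1/4) = 3
Root arguments: θ_k = (0° + 360°k)/4 for k = 0, 1, ..., 3
Roots: 3, 3i, -3, -3i


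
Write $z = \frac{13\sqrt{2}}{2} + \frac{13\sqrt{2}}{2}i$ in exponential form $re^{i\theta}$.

r = |z| = sqrt((13*sqrt(2)/2)^2 + (13*sqrt(2)/2)^2) = sqrt(169/2 + 169/2) = sqrt(169) = 13
θ = arctan(b/a) = arctan(9.1924/9.1924) (quadrant-adjusted) = 45° = π/4
z = 13e^(i*π/4)


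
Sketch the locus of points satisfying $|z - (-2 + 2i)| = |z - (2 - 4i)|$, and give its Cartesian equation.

|z - z1| = |z - z2| means z is equidistant from z1 and z2,
i.e. the perpendicular bisector of the segment from (-2, 2) to (2, -4) (midpoint (0, -1)).
With z = x + yi, square both sides:
(x - (-2))^2 + (y - 2)^2 = (x - 2)^2 + (y - (-4))^2
The x^2 and y^2 terms cancel: 8x + (-12)y = 20 - 8 = 12
Simplify: 2x - 3y = 3
Locus: Perpendicular bisector of the segment from (-2, 2) to (2, -4): the line 2x - 3y = 3


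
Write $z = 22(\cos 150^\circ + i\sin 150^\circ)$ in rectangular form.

a = r cos θ = 22 * -sqrt(3)/2 = -11*sqrt(3)
b = r sin θ = 22 * 1/2 = 11
z = -11*sqrt(3) + 11i


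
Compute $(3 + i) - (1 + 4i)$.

(3 - 1) + (1 - 4)i = 2 - 3i


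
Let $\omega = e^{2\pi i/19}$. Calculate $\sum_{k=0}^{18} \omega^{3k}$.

Let ζ = ω^3 = e^(2πi·3/19). Since 19 ∤ 3, ζ ≠ 1.
Sum = Σ_{k=0}^{18} ζ^k = (ζ^19 - 1)/(ζ - 1) = (ω^{3·19} - 1)/(ζ - 1) = (1 - 1)/(ζ - 1) = 0


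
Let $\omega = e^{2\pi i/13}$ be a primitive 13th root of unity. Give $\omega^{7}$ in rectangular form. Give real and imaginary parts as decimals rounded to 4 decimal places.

ω^7 = e^(2πi·7/13) = e^(i·14π/13)
= cos(14π/13) + i sin(14π/13)
= -0.9709 - 0.2393i


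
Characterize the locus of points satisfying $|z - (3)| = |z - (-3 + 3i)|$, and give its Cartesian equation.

|z - z1| = |z - z2| means z is equidistant from z1 and z2,
i.e. the perpendicular bisector of the segment from (3, 0) to (-3, 3) (midpoint (0, 3/2)).
With z = x + yi, square both sides:
(x - 3)^2 + (y - 0)^2 = (x - (-3))^2 + (y - 3)^2
The x^2 and y^2 terms cancel: -12x + 6y = 18 - 9 = 9
Simplify: 4x - 2y = -3
Locus: Perpendicular bisector of the segment from (3, 0) to (-3, 3): the line 4x - 2y = -3


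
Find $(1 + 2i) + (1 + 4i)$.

(1 + 1) + (2 + 4)i = 2 + 6i


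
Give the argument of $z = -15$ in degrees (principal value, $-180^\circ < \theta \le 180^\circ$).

b = 0 and a < 0, so z lies on the negative real axis: θ = 180°


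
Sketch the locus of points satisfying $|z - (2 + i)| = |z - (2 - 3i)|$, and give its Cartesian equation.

|z - z1| = |z - z2| means z is equidistant from z1 and z2,
i.e. the perpendicular bisector of the segment from (2, 1) to (2, -3) (midpoint (2, -1)).
With z = x + yi, square both sides:
(x - 2)^2 + (y - 1)^2 = (x - 2)^2 + (y - (-3))^2
The x^2 and y^2 terms cancel: 0x + (-8)y = 13 - 5 = 8
Simplify: y = -1
Locus: Perpendicular bisector of the segment from (2, 1) to (2, -3): the line y = -1


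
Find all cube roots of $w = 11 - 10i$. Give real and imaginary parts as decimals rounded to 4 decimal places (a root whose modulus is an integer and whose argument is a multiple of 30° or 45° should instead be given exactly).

|w| = sqrt(221) ≈ 14.866069, arg(w) ≈ 317.726311°
Root modulus = sqrt(221)^(1/3) ≈ 2.458850
Root arguments: θ_k = (arg(w) + 360°k)/3 for k = 0, 1, ..., 2
Compute each root as (root modulus)(cos θ_k + i sin θ_k) using full-precision intermediates, then round to 4 decimal places.
Roots: -0.6740 + 2.3647i, -1.7109 - 1.7660i, 2.3849 - 0.5986i


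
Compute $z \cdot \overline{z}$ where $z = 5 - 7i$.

z * conjugate(z) = |z|^2 = a^2 + b^2
= 5^2 + (-7)^2 = 74


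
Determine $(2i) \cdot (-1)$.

(a1*a2 - b1*b2) + (a1*b2 + b1*a2)i
= (0 - 0) + (0 + (-2))i
= -2i


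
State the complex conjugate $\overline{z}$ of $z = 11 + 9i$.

If z = a + bi, then conjugate(z) = a - bi
conjugate(11 + 9i) = 11 - 9i


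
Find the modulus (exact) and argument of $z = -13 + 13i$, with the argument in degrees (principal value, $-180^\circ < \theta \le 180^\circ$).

|z| = sqrt((-13)^2 + 13^2) = sqrt(338)
arg(z) = arctan(b/a) = arctan(13/-13) (quadrant-adjusted) = 135°


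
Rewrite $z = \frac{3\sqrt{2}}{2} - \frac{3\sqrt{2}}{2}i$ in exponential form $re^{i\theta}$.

r = |z| = sqrt((3*sqrt(2)/2)^2 + (-3*sqrt(2)/2)^2) = sqrt(9/2 + 9/2) = sqrt(9) = 3
θ = arctan(b/a) = arctan(-2.1213/2.1213) (quadrant-adjusted) = -45° = -π/4
z = 3e^(-i*π/4)


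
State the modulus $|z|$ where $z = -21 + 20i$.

|z| = sqrt(a^2 + b^2) = sqrt((-21)^2 + 20^2) = sqrt(841) = 29


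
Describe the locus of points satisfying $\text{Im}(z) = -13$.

Im(z) = y where z = x + yi; the equation y = -13 is satisfied by all points with that y-coordinate
Locus: Horizontal line y = -13


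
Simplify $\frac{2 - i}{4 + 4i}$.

Multiply numerator and denominator by conjugate (4 - 4i):
= (2 - i)(4 - 4i) / (4^2 + 4^2)
= (4 - 12i) / 32
Divide through by 4: (1 - 3i) / 8
= 1/8 - (3/8)i


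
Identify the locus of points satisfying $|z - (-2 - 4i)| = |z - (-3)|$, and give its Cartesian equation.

|z - z1| = |z - z2| means z is equidistant from z1 and z2,
i.e. the perpendicular bisector of the segment from (-2, -4) to (-3, 0) (midpoint (-5/2, -2)).
With z = x + yi, square both sides:
(x - (-2))^2 + (y - (-4))^2 = (x - (-3))^2 + (y - 0)^2
The x^2 and y^2 terms cancel: -2x + 8y = 9 - 20 = -11
Simplify: 2x - 8y = 11
Locus: Perpendicular bisector of the segment from (-2, -4) to (-3, 0): the line 2x - 8y = 11


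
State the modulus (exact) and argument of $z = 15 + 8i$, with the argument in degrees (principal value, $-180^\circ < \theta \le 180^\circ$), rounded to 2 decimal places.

|z| = sqrt(15^2 + 8^2) = 17
arg(z) = arctan(b/a) = arctan(8/15) (quadrant-adjusted) = 28.07°


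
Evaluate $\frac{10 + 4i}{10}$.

Divisor is real, so divide each part by 10:
= 1 + (2/5)i


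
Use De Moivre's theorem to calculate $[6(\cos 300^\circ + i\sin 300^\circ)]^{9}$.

By De Moivre: z^n = r^n(cos(nθ) + i sin(nθ))
= 6^9(cos(9*300°) + i sin(9*300°))
= 10077696(cos 180° + i sin 180°)
= -10077696


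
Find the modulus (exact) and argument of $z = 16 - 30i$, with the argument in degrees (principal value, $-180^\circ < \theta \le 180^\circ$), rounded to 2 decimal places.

|z| = sqrt(16^2 + (-30)^2) = 34
arg(z) = arctan(b/a) = arctan(-30/16) (quadrant-adjusted) = -61.93°


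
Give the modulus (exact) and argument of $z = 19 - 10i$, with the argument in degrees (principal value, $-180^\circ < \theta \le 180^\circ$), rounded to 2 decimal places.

|z| = sqrt(19^2 + (-10)^2) = sqrt(461)
arg(z) = arctan(b/a) = arctan(-10/19) (quadrant-adjusted) = -27.76°


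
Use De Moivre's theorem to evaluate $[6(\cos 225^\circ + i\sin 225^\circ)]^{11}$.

By De Moivre: z^n = r^n(cos(nθ) + i sin(nθ))
= 6^11(cos(11*225°) + i sin(11*225°))
= 362797056(cos 315° + i sin 315°)
= 181398528*sqrt(2) - 181398528*sqrt(2)i


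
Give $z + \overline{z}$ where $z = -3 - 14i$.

z + conjugate(z) = (a + bi) + (a - bi) = 2a
= 2 * (-3) = -6


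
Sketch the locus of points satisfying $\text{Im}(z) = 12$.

Im(z) = y where z = x + yi; the equation y = 12 is satisfied by all points with that y-coordinate
Locus: Horizontal line y = 12


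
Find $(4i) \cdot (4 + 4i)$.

(a1*a2 - b1*b2) + (a1*b2 + b1*a2)i
= (0 - 16) + (0 + 16)i
= -16 + 16i


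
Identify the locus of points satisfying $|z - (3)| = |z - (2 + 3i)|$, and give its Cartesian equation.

|z - z1| = |z - z2| means z is equidistant from z1 and z2,
i.e. the perpendicular bisector of the segment from (3, 0) to (2, 3) (midpoint (5/2, 3/2)).
With z = x + yi, square both sides:
(x - 3)^2 + (y - 0)^2 = (x - 2)^2 + (y - 3)^2
The x^2 and y^2 terms cancel: -2x + 6y = 13 - 9 = 4
Simplify: x - 3y = -2
Locus: Perpendicular bisector of the segment from (3, 0) to (2, 3): the line x - 3y = -2


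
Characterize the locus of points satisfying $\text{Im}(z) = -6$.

Im(z) = y where z = x + yi; the equation y = -6 is satisfied by all points with that y-coordinate
Locus: Horizontal line y = -6


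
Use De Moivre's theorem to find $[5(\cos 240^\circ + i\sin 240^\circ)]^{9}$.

By De Moivre: z^n = r^n(cos(nθ) + i sin(nθ))
= 5^9(cos(9*240°) + i sin(9*240°))
= 1953125(cos 0° + i sin 0°)
= 1953125


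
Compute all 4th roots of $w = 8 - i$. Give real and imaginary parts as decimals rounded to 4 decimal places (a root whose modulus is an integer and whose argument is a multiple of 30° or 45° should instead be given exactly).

|w| = sqrt(65) ≈ 8.062258, arg(w) ≈ 352.874984°
Root modulus = sqrt(65)^(1/4) ≈ 1.685055
Root arguments: θ_k = (arg(w) + 360°k)/4 for k = 0, 1, ..., 3
Compute each root as (root modulus)(cos θ_k + i sin θ_k) using full-precision intermediates, then round to 4 decimal places.
Roots: 0.0524 + 1.6842i, -1.6842 + 0.0524i, -0.0524 - 1.6842i, 1.6842 - 0.0524i


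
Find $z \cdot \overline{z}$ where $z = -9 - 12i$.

z * conjugate(z) = |z|^2 = a^2 + b^2
= (-9)^2 + (-12)^2 = 225


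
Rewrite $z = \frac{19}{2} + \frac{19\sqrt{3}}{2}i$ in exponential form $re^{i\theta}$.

r = |z| = sqrt((19/2)^2 + (19*sqrt(3)/2)^2) = sqrt(361/4 + 1083/4) = sqrt(361) = 19
θ = arctan(b/a) = arctan(16.4545/9.5) (quadrant-adjusted) = 60° = π/3
z = 19e^(i*π/3)


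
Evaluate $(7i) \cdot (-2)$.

(a1*a2 - b1*b2) + (a1*b2 + b1*a2)i
= (0 - 0) + (0 + (-14))i
= -14i


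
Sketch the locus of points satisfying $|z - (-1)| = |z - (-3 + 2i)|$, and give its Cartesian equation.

|z - z1| = |z - z2| means z is equidistant from z1 and z2,
i.e. the perpendicular bisector of the segment from (-1, 0) to (-3, 2) (midpoint (-2, 1)).
With z = x + yi, square both sides:
(x - (-1))^2 + (y - 0)^2 = (x - (-3))^2 + (y - 2)^2
The x^2 and y^2 terms cancel: -4x + 4y = 13 - 1 = 12
Simplify: x - y = -3
Locus: Perpendicular bisector of the segment from (-1, 0) to (-3, 2): the line x - y = -3


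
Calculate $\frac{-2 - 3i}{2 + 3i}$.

Multiply numerator and denominator by conjugate (2 - 3i):
= (-2 - 3i)(2 - 3i) / (2^2 + 3^2)
= (-13) / 13
= -1


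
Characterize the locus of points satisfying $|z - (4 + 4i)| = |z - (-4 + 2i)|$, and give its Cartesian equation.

|z - z1| = |z - z2| means z is equidistant from z1 and z2,
i.e. the perpendicular bisector of the segment from (4, 4) to (-4, 2) (midpoint (0, 3)).
With z = x + yi, square both sides:
(x - 4)^2 + (y - 4)^2 = (x - (-4))^2 + (y - 2)^2
The x^2 and y^2 terms cancel: -16x + (-4)y = 20 - 32 = -12
Simplify: 4x + y = 3
Locus: Perpendicular bisector of the segment from (4, 4) to (-4, 2): the line 4x + y = 3


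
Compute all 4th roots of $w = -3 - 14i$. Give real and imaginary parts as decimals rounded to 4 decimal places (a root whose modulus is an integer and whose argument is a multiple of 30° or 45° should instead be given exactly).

|w| = sqrt(205) ≈ 14.317821, arg(w) ≈ 257.905243°
Root modulus = sqrt(205)^(1/4) ≈ 1.945222
Root arguments: θ_k = (arg(w) + 360°k)/4 for k = 0, 1, ..., 3
Compute each root as (root modulus)(cos θ_k + i sin θ_k) using full-precision intermediates, then round to 4 decimal places.
Roots: 0.8382 + 1.7554i, -1.7554 + 0.8382i, -0.8382 - 1.7554i, 1.7554 - 0.8382i


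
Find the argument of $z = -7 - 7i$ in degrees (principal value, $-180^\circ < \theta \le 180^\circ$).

θ = arctan(b/a) = arctan(-7/-7) (quadrant-adjusted) = -135°


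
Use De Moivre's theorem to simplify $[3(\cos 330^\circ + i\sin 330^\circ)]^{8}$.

By De Moivre: z^n = r^n(cos(nθ) + i sin(nθ))
= 3^8(cos(8*330°) + i sin(8*330°))
= 6561(cos 120° + i sin 120°)
= -6561/2 + (6561*sqrt(3)/2)i


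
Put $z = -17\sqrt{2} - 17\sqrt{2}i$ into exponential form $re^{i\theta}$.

r = |z| = sqrt((-17*sqrt(2))^2 + (-17*sqrt(2))^2) = sqrt(578 + 578) = sqrt(1156) = 34
θ = arctan(b/a) = arctan(-24.0416/-24.0416) (quadrant-adjusted) = -135° = -3π/4
z = 34e^(-i*3π/4)


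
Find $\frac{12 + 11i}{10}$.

Divisor is real, so divide each part by 10:
= 6/5 + (11/10)i


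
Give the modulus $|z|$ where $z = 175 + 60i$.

|z| = sqrt(a^2 + b^2) = sqrt(175^2 + 60^2) = sqrt(34225) = 185


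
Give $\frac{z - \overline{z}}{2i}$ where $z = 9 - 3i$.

z - conjugate(z) = 2bi
(z - conjugate(z))/(2i) = 2bi/(2i) = b = -3


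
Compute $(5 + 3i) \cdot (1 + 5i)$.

(a1*a2 - b1*b2) + (a1*b2 + b1*a2)i
= (5 - 15) + (25 + 3)i
= -10 + 28i


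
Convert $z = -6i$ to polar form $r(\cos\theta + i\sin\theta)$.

r = |z| = sqrt(a^2 + b^2) = sqrt((0)^2 + (-6)^2) = sqrt(0 + 36) = sqrt(36) = 6
a = 0 and b < 0, so z lies on the negative imaginary axis: θ = 270°
z = 6(cos 270° + i sin 270°)


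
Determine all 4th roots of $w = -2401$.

|w| = 2401, arg(w) = 180°
Root modulus = 2401^(1/4) = 7
Root arguments: θ_k = (180° + 360°k)/4 for k = 0, 1, ..., 3
Roots: 7*sqrt(2)/2 + (7*sqrt(2)/2)i, -7*sqrt(2)/2 + (7*sqrt(2)/2)i, -7*sqrt(2)/2 - (7*sqrt(2)/2)i, 7*sqrt(2)/2 - (7*sqrt(2)/2)i


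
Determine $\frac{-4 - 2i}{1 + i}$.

Multiply numerator and denominator by conjugate (1 - i):
= (-4 - 2i)(1 - i) / (1^2 + 1^2)
= (-6 + 2i) / 2
= -3 + i


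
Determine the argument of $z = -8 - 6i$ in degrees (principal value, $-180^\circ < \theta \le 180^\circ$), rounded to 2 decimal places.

θ = arctan(b/a) = arctan(-6/-8) (quadrant-adjusted) = -143.13°


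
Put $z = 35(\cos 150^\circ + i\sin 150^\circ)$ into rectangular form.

a = r cos θ = 35 * -sqrt(3)/2 = -35*sqrt(3)/2
b = r sin θ = 35 * 1/2 = 35/2
z = -35*sqrt(3)/2 + (35/2)i


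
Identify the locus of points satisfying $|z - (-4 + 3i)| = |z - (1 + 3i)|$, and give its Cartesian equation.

|z - z1| = |z - z2| means z is equidistant from z1 and z2,
i.e. the perpendicular bisector of the segment from (-4, 3) to (1, 3) (midpoint (-3/2, 3)).
With z = x + yi, square both sides:
(x - (-4))^2 + (y - 3)^2 = (x - 1)^2 + (y - 3)^2
The x^2 and y^2 terms cancel: 10x + 0y = 10 - 25 = -15
Simplify: x = -3/2
Locus: Perpendicular bisector of the segment from (-4, 3) to (1, 3): the line x = -3/2


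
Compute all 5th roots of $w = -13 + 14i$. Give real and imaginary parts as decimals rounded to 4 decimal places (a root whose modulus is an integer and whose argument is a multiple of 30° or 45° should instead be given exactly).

|w| = sqrt(365) ≈ 19.104973, arg(w) ≈ 132.878904°
Root modulus = sqrt(365)^(1/5) ≈ 1.803970
Root arguments: θ_k = (arg(w) + 360°k)/5 for k = 0, 1, ..., 4
Compute each root as (root modulus)(cos θ_k + i sin θ_k) using full-precision intermediates, then round to 4 decimal places.
Roots: 1.6134 + 0.8071i, -0.2690 + 1.7838i, -1.7796 + 0.2954i, -0.8309 - 1.6012i, 1.2661 - 1.2850i


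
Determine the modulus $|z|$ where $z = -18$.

|z| = sqrt(a^2 + b^2) = sqrt((-18)^2 + 0^2) = sqrt(324) = 18


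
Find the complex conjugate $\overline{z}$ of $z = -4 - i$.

If z = a + bi, then conjugate(z) = a - bi
conjugate(-4 - i) = -4 + i


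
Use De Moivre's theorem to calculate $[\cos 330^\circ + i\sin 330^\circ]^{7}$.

By De Moivre: z^n = r^n(cos(nθ) + i sin(nθ))
= 1^7(cos(7*330°) + i sin(7*330°))
= 1(cos 150° + i sin 150°)
= -sqrt(3)/2 + (1/2)i


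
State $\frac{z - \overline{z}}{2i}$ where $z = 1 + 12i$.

z - conjugate(z) = 2bi
(z - conjugate(z))/(2i) = 2bi/(2i) = b = 12


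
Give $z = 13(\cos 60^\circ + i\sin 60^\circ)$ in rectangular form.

a = r cos θ = 13 * 1/2 = 13/2
b = r sin θ = 13 * sqrt(3)/2 = 13*sqrt(3)/2
z = 13/2 + (13*sqrt(3)/2)i


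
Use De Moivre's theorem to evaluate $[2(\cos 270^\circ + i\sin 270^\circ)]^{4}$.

By De Moivre: z^n = r^n(cos(nθ) + i sin(nθ))
= 2^4(cos(4*270°) + i sin(4*270°))
= 16(cos 0° + i sin 0°)
= 16


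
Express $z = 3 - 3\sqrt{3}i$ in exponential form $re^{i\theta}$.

r = |z| = sqrt((3)^2 + (-3*sqrt(3))^2) = sqrt(9 + 27) = sqrt(36) = 6
θ = arctan(b/a) = arctan(-5.1962/3) (quadrant-adjusted) = -60° = -π/3
z = 6e^(-i*π/3)


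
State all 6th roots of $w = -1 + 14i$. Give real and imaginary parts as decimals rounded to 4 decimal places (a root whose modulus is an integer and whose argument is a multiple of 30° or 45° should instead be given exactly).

|w| = sqrt(197) ≈ 14.035669, arg(w) ≈ 94.085617°
Root modulus = sqrt(197)^(1/6) ≈ 1.553122
Root arguments: θ_k = (arg(w) + 360°k)/6 for k = 0, 1, ..., 5
Compute each root as (root modulus)(cos θ_k + i sin θ_k) using full-precision intermediates, then round to 4 decimal places.
Roots: 1.4953 + 0.4198i, 0.3841 + 1.5049i, -1.1112 + 1.0851i, -1.4953 - 0.4198i, -0.3841 - 1.5049i, 1.1112 - 1.0851i


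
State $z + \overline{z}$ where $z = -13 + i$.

z + conjugate(z) = (a + bi) + (a - bi) = 2a
= 2 * (-13) = -26


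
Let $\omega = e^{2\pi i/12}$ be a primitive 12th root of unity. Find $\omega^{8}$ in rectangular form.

ω^8 = e^(2πi·8/12) = e^(i·4π/3)
= cos(4π/3) + i sin(4π/3)
= -1/2 - (sqrt(3)/2)i


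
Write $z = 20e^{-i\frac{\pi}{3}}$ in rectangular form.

a = r cos θ = 20 * 1/2 = 10
b = r sin θ = 20 * -sqrt(3)/2 = -10*sqrt(3)
z = 10 - 10*sqrt(3)i


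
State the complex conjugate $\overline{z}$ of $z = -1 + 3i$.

If z = a + bi, then conjugate(z) = a - bi
conjugate(-1 + 3i) = -1 - 3i


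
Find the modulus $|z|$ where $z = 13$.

|z| = sqrt(a^2 + b^2) = sqrt(13^2 + 0^2) = sqrt(169) = 13


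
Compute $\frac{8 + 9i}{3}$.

Divisor is real, so divide each part by 3:
= 8/3 + 3i


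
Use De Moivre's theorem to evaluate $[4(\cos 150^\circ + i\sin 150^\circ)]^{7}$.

By De Moivre: z^n = r^n(cos(nθ) + i sin(nθ))
= 4^7(cos(7*150°) + i sin(7*150°))
= 16384(cos 330° + i sin 330°)
= 8192*sqrt(3) - 8192i


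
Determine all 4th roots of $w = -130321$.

|w| = 130321, arg(w) = 180°
Root modulus = 130321^(1/4) = 19
Root arguments: θ_k = (180° + 360°k)/4 for k = 0, 1, ..., 3
Roots: 19*sqrt(2)/2 + (19*sqrt(2)/2)i, -19*sqrt(2)/2 + (19*sqrt(2)/2)i, -19*sqrt(2)/2 - (19*sqrt(2)/2)i, 19*sqrt(2)/2 - (19*sqrt(2)/2)i


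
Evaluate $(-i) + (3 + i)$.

(0 + 3) + (-1 + 1)i = 3


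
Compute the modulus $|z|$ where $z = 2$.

|z| = sqrt(a^2 + b^2) = sqrt(2^2 + 0^2) = sqrt(4) = 2


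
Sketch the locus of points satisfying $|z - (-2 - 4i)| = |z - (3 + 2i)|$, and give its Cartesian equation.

|z - z1| = |z - z2| means z is equidistant from z1 and z2,
i.e. the perpendicular bisector of the segment from (-2, -4) to (3, 2) (midpoint (1/2, -1)).
With z = x + yi, square both sides:
(x - (-2))^2 + (y - (-4))^2 = (x - 3)^2 + (y - 2)^2
The x^2 and y^2 terms cancel: 10x + 12y = 13 - 20 = -7
Simplify: 10x + 12y = -7
Locus: Perpendicular bisector of the segment from (-2, -4) to (3, 2): the line 10x + 12y = -7


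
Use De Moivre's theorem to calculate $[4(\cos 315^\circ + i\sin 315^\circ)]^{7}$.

By De Moivre: z^n = r^n(cos(nθ) + i sin(nθ))
= 4^7(cos(7*315°) + i sin(7*315°))
= 16384(cos 45° + i sin 45°)
= 8192*sqrt(2) + 8192*sqrt(2)i


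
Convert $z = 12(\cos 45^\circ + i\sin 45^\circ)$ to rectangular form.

a = r cos θ = 12 * sqrt(2)/2 = 6*sqrt(2)
b = r sin θ = 12 * sqrt(2)/2 = 6*sqrt(2)
z = 6*sqrt(2) + 6*sqrt(2)i


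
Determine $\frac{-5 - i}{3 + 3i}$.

Multiply numerator and denominator by conjugate (3 - 3i):
= (-5 - i)(3 - 3i) / (3^2 + 3^2)
= (-18 + 12i) / 18
Divide through by 6: (-3 + 2i) / 3
= -1 + (2/3)i


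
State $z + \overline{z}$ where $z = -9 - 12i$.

z + conjugate(z) = (a + bi) + (a - bi) = 2a
= 2 * (-9) = -18


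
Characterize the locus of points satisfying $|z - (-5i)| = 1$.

|z - z0| = r describes a circle centered at z0 with radius r
Here z0 = -5i and r = 1
Locus: Circle centered at (0, -5) with radius 1


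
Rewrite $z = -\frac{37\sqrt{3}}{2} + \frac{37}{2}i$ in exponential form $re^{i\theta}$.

r = |z| = sqrt((-37*sqrt(3)/2)^2 + (37/2)^2) = sqrt(4107/4 + 1369/4) = sqrt(1369) = 37
θ = arctan(b/a) = arctan(18.5/-32.0429) (quadrant-adjusted) = 150° = 5π/6
z = 37e^(i*5π/6)


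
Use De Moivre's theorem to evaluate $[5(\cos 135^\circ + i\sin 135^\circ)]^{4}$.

By De Moivre: z^n = r^n(cos(nθ) + i sin(nθ))
= 5^4(cos(4*135°) + i sin(4*135°))
= 625(cos 180° + i sin 180°)
= -625


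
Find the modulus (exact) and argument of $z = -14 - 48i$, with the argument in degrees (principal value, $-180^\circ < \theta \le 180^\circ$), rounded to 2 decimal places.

|z| = sqrt((-14)^2 + (-48)^2) = 50
arg(z) = arctan(b/a) = arctan(-48/-14) (quadrant-adjusted) = -106.26°


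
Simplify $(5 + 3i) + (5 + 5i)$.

(5 + 5) + (3 + 5)i = 10 + 8i


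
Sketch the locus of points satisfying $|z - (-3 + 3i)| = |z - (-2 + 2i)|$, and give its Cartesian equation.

|z - z1| = |z - z2| means z is equidistant from z1 and z2,
i.e. the perpendicular bisector of the segment from (-3, 3) to (-2, 2) (midpoint (-5/2, 5/2)).
With z = x + yi, square both sides:
(x - (-3))^2 + (y - 3)^2 = (x - (-2))^2 + (y - 2)^2
The x^2 and y^2 terms cancel: 2x + (-2)y = 8 - 18 = -10
Simplify: x - y = -5
Locus: Perpendicular bisector of the segment from (-3, 3) to (-2, 2): the line x - y = -5


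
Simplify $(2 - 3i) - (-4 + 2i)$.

(2 - (-4)) + (-3 - 2)i = 6 - 5i


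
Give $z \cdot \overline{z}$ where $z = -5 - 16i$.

z * conjugate(z) = |z|^2 = a^2 + b^2
= (-5)^2 + (-16)^2 = 281


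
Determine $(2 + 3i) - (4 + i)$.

(2 - 4) + (3 - 1)i = -2 + 2i


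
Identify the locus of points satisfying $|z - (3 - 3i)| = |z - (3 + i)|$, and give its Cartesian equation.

|z - z1| = |z - z2| means z is equidistant from z1 and z2,
i.e. the perpendicular bisector of the segment from (3, -3) to (3, 1) (midpoint (3, -1)).
With z = x + yi, square both sides:
(x - 3)^2 + (y - (-3))^2 = (x - 3)^2 + (y - 1)^2
The x^2 and y^2 terms cancel: 0x + 8y = 10 - 18 = -8
Simplify: y = -1
Locus: Perpendicular bisector of the segment from (3, -3) to (3, 1): the line y = -1


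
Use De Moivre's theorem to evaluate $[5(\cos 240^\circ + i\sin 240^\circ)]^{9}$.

By De Moivre: z^n = r^n(cos(nθ) + i sin(nθ))
= 5^9(cos(9*240°) + i sin(9*240°))
= 1953125(cos 0° + i sin 0°)
= 1953125


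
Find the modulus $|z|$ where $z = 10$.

|z| = sqrt(a^2 + b^2) = sqrt(10^2 + 0^2) = sqrt(100) = 10


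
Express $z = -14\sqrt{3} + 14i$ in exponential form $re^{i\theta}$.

r = |z| = sqrt((-14*sqrt(3))^2 + (14)^2) = sqrt(588 + 196) = sqrt(784) = 28
θ = arctan(b/a) = arctan(14/-24.2487) (quadrant-adjusted) = 150° = 5π/6
z = 28e^(i*5π/6)


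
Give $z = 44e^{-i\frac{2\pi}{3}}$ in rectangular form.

a = r cos θ = 44 * -1/2 = -22
b = r sin θ = 44 * -sqrt(3)/2 = -22*sqrt(3)
z = -22 - 22*sqrt(3)i


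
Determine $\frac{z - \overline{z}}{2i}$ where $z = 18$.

z - conjugate(z) = 2bi
(z - conjugate(z))/(2i) = 2bi/(2i) = b = 0


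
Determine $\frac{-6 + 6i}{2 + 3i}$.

Multiply numerator and denominator by conjugate (2 - 3i):
= (-6 + 6i)(2 - 3i) / (2^2 + 3^2)
= (6 + 30i) / 13
= 6/13 + (30/13)i


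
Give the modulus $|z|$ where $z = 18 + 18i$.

|z| = sqrt(a^2 + b^2) = sqrt(18^2 + 18^2) = sqrt(648) = sqrt(648)


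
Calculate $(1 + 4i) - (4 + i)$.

(1 - 4) + (4 - 1)i = -3 + 3i


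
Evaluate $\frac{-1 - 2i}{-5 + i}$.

Multiply numerator and denominator by conjugate (-5 - i):
= (-1 - 2i)(-5 - i) / ((-5)^2 + 1^2)
= (3 + 11i) / 26
= 3/26 + (11/26)i


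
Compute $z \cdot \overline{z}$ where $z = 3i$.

z * conjugate(z) = |z|^2 = a^2 + b^2
= 0^2 + 3^2 = 9


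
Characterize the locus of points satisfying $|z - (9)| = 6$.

|z - z0| = r describes a circle centered at z0 with radius r
Here z0 = 9 and r = 6
Locus: Circle centered at (9, 0) with radius 6


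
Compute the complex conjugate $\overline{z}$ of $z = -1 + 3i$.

If z = a + bi, then conjugate(z) = a - bi
conjugate(-1 + 3i) = -1 - 3i


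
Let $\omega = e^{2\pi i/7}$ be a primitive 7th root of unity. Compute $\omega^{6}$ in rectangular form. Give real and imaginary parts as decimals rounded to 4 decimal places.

ω^6 = e^(2πi·6/7) = e^(i·12π/7)
= cos(12π/7) + i sin(12π/7)
= 0.6235 - 0.7818i


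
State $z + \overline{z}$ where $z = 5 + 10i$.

z + conjugate(z) = (a + bi) + (a - bi) = 2a
= 2 * 5 = 10


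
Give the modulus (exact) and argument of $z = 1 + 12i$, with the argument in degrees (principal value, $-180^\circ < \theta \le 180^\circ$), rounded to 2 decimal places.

|z| = sqrt(1^2 + 12^2) = sqrt(145)
arg(z) = arctan(b/a) = arctan(12/1) (quadrant-adjusted) = 85.24°


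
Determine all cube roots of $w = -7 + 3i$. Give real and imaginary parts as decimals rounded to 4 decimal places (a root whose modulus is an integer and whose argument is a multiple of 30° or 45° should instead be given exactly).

|w| = sqrt(58) ≈ 7.615773, arg(w) ≈ 156.801409°
Root modulus = sqrt(58)^(1/3) ≈ 1.967454
Root arguments: θ_k = (arg(w) + 360°k)/3 for k = 0, 1, ..., 2
Compute each root as (root modulus)(cos θ_k + i sin θ_k) using full-precision intermediates, then round to 4 decimal places.
Roots: 1.2040 + 1.5560i, -1.9496 + 0.2647i, 0.7455 - 1.8207i


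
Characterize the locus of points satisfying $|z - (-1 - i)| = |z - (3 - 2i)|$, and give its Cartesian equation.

|z - z1| = |z - z2| means z is equidistant from z1 and z2,
i.e. the perpendicular bisector of the segment from (-1, -1) to (3, -2) (midpoint (1, -3/2)).
With z = x + yi, square both sides:
(x - (-1))^2 + (y - (-1))^2 = (x - 3)^2 + (y - (-2))^2
The x^2 and y^2 terms cancel: 8x + (-2)y = 13 - 2 = 11
Simplify: 8x - 2y = 11
Locus: Perpendicular bisector of the segment from (-1, -1) to (3, -2): the line 8x - 2y = 11


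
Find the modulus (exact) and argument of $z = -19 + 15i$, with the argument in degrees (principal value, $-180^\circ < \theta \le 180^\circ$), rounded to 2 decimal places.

|z| = sqrt((-19)^2 + 15^2) = sqrt(586)
arg(z) = arctan(b/a) = arctan(15/-19) (quadrant-adjusted) = 141.71°


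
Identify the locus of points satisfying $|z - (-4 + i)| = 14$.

|z - z0| = r describes a circle centered at z0 with radius r
Here z0 = -4 + i and r = 14
Locus: Circle centered at (-4, 1) with radius 14


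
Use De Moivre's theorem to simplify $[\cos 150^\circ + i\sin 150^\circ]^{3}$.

By De Moivre: z^n = r^n(cos(nθ) + i sin(nθ))
= 1^3(cos(3*150°) + i sin(3*150°))
= 1(cos 90° + i sin 90°)
= i


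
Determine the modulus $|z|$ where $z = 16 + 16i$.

|z| = sqrt(a^2 + b^2) = sqrt(16^2 + 16^2) = sqrt(512) = sqrt(512)


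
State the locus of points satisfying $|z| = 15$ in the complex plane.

|z| = 15 means sqrt(x^2 + y^2) = 15
This is a circle of radius 15 centered at the origin


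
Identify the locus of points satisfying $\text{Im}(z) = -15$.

Im(z) = y where z = x + yi; the equation y = -15 is satisfied by all points with that y-coordinate
Locus: Horizontal line y = -15


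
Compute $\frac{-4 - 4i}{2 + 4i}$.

Multiply numerator and denominator by conjugate (2 - 4i):
= (-4 - 4i)(2 - 4i) / (2^2 + 4^2)
= (-24 + 8i) / 20
Divide through by 4: (-6 + 2i) / 5
= -6/5 + (2/5)i


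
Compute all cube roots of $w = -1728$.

|w| = 1728, arg(w) = 180°
Root modulus = 1728^(1/3) = 12
Root arguments: θ_k = (180° + 360°k)/3 for k = 0, 1, ..., 2
Roots: 6 + 6*sqrt(3)i, -12, 6 - 6*sqrt(3)i


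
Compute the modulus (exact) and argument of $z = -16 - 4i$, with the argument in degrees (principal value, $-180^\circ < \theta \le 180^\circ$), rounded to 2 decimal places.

|z| = sqrt((-16)^2 + (-4)^2) = sqrt(272)
arg(z) = arctan(b/a) = arctan(-4/-16) (quadrant-adjusted) = -165.96°


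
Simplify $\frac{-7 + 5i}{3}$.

Divisor is real, so divide each part by 3:
= -7/3 + (5/3)i


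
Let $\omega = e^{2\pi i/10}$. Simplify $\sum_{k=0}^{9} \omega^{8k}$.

Let ζ = ω^8 = e^(2πi·8/10). Since 10 ∤ 8, ζ ≠ 1.
Sum = Σ_{k=0}^{9} ζ^k = (ζ^10 - 1)/(ζ - 1) = (ω^{8·10} - 1)/(ζ - 1) = (1 - 1)/(ζ - 1) = 0


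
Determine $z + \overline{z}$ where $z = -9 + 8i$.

z + conjugate(z) = (a + bi) + (a - bi) = 2a
= 2 * (-9) = -18


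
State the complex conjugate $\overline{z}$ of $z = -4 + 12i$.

If z = a + bi, then conjugate(z) = a - bi
conjugate(-4 + 12i) = -4 - 12i


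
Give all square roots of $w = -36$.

|w| = 36, arg(w) = 180°
Root modulus = 36^(1/2) = 6
Root arguments: θ_k = (180° + 360°k)/2 for k = 0, 1, ..., 1
Roots: 6i, -6i


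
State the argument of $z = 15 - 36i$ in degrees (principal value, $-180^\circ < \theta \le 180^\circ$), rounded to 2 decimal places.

θ = arctan(b/a) = arctan(-36/15) (quadrant-adjusted) = -67.38°


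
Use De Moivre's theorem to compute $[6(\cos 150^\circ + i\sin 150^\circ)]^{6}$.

By De Moivre: z^n = r^n(cos(nθ) + i sin(nθ))
= 6^6(cos(6*150°) + i sin(6*150°))
= 46656(cos 180° + i sin 180°)
= -46656


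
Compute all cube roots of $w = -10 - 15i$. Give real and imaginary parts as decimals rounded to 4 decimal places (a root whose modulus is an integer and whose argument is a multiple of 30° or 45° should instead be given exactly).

|w| = sqrt(325) ≈ 18.027756, arg(w) ≈ 236.309932°
Root modulus = sqrt(325)^(1/3) ≈ 2.622088
Root arguments: θ_k = (arg(w) + 360°k)/3 for k = 0, 1, ..., 2
Compute each root as (root modulus)(cos θ_k + i sin θ_k) using full-precision intermediates, then round to 4 decimal places.
Roots: 0.5106 + 2.5719i, -2.4826 - 0.8437i, 1.9720 - 1.7282i


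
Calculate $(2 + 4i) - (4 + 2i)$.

(2 - 4) + (4 - 2)i = -2 + 2i


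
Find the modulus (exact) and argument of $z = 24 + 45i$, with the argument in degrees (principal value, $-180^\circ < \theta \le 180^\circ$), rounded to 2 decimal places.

|z| = sqrt(24^2 + 45^2) = 51
arg(z) = arctan(b/a) = arctan(45/24) (quadrant-adjusted) = 61.93°


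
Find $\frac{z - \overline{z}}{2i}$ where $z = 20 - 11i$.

z - conjugate(z) = 2bi
(z - conjugate(z))/(2i) = 2bi/(2i) = b = -11


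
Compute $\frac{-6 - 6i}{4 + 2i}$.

Multiply numerator and denominator by conjugate (4 - 2i):
= (-6 - 6i)(4 - 2i) / (4^2 + 2^2)
= (-36 - 12i) / 20
Divide through by 4: (-9 - 3i) / 5
= -9/5 - (3/5)i


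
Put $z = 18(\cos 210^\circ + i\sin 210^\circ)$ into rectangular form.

a = r cos θ = 18 * -sqrt(3)/2 = -9*sqrt(3)
b = r sin θ = 18 * -1/2 = -9
z = -9*sqrt(3) - 9i


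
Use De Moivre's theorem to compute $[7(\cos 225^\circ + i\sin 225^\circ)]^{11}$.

By De Moivre: z^n = r^n(cos(nθ) + i sin(nθ))
= 7^11(cos(11*225°) + i sin(11*225°))
= 1977326743(cos 315° + i sin 315°)
= 1977326743*sqrt(2)/2 - (1977326743*sqrt(2)/2)i


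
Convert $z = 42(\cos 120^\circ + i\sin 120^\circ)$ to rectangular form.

a = r cos θ = 42 * -1/2 = -21
b = r sin θ = 42 * sqrt(3)/2 = 21*sqrt(3)
z = -21 + 21*sqrt(3)i


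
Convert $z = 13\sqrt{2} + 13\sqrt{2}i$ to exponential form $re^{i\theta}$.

r = |z| = sqrt((13*sqrt(2))^2 + (13*sqrt(2))^2) = sqrt(338 + 338) = sqrt(676) = 26
θ = arctan(b/a) = arctan(18.3848/18.3848) (quadrant-adjusted) = 45° = π/4
z = 26e^(i*π/4)
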